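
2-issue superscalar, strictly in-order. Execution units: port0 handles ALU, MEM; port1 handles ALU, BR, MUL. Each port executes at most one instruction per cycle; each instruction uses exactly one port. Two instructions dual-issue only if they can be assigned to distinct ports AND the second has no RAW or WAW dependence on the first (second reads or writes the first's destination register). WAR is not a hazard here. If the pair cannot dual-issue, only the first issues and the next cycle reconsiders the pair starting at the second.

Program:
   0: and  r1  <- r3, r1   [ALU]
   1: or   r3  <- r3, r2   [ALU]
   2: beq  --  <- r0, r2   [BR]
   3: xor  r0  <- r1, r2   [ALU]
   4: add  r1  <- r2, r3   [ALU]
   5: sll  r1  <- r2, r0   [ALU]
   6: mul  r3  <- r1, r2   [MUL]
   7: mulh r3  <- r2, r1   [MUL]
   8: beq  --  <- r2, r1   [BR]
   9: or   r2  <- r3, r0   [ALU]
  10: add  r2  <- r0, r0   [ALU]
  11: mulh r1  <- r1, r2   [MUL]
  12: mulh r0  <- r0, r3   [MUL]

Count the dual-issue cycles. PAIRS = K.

[0] i0&i1  and+or  -- 2-wide
[1] i2&i3  beq+xor  -- 2-wide
[2] i4  add  -- WAW r1
[3] i5  sll  -- RAW r1
[4] i6  mul  -- no-port MUL/MUL
[5] i7  mulh  -- no-port MUL/BR
[6] i8&i9  beq+or  -- 2-wide
[7] i10  add  -- RAW r2
[8] i11  mulh  -- no-port MUL/MUL
[9] i12  mulh  -- tail

PAIRS = 3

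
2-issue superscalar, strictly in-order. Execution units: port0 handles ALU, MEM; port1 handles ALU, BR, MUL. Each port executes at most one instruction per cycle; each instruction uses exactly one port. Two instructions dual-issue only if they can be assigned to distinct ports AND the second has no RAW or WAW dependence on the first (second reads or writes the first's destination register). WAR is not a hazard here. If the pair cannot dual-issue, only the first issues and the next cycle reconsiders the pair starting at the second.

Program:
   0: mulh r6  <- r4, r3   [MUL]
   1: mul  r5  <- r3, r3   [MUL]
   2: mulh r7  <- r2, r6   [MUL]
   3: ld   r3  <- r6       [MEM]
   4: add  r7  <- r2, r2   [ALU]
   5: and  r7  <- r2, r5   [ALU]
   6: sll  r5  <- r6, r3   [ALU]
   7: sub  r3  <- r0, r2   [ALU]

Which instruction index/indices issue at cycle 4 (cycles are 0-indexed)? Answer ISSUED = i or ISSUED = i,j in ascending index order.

ISSUED = 5,6

c0: i0 mulh.MUL  no-port MUL/MUL
c1: i1 mul.MUL  no-port MUL/MUL
c2: i2+i3 mulh.MUL;ld.MEM  2-wide
c3: i4 add.ALU  WAW r7
c4: i5+i6 and.ALU;sll.ALU  2-wide
c5: i7 sub.ALU  tail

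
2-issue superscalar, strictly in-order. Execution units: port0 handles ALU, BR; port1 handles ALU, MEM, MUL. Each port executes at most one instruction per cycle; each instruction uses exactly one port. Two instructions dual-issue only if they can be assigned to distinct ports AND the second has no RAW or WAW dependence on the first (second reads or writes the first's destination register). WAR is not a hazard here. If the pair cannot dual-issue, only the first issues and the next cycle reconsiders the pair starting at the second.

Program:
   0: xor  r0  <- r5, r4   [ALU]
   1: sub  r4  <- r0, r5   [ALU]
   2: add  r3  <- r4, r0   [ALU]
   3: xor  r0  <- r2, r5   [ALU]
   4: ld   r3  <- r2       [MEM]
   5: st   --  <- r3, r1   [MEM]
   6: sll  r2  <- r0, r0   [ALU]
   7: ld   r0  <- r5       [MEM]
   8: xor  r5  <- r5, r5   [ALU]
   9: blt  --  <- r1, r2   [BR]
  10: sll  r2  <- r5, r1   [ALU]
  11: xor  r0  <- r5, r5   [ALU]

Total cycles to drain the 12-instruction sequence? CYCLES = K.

CYCLES = 8

  cy0 -> i0 (xor) RAW r0
  cy1 -> i1 (sub) RAW r4
  cy2 -> i2/i3 (add/xor) 2-wide
  cy3 -> i4 (ld) no-port MEM/MEM
  cy4 -> i5/i6 (st/sll) 2-wide
  cy5 -> i7/i8 (ld/xor) 2-wide
  cy6 -> i9/i10 (blt/sll) 2-wide
  cy7 -> i11 (xor) tail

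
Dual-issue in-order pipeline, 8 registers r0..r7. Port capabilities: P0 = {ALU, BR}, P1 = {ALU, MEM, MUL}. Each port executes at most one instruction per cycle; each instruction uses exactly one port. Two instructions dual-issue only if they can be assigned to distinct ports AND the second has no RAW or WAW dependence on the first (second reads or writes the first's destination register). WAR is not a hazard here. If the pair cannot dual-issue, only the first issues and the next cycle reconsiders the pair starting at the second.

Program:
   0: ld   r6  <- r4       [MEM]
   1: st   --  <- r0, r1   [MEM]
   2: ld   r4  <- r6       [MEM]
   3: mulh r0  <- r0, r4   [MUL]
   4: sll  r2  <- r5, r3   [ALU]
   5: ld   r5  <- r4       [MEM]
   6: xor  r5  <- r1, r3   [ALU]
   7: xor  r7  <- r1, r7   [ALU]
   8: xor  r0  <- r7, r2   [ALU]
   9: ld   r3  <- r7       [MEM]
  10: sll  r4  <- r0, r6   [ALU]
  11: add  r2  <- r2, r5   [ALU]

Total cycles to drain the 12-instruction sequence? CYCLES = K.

t=0 i0:ld ; no-port MEM/MEM
t=1 i1:st ; no-port MEM/MEM
t=2 i2:ld ; no-port MEM/MUL
t=3 i3,i4:mulh;sll ; 2-wide
t=4 i5:ld ; WAW r5
t=5 i6,i7:xor;xor ; 2-wide
t=6 i8,i9:xor;ld ; 2-wide
t=7 i10,i11:sll;add ; 2-wide

CYCLES = 8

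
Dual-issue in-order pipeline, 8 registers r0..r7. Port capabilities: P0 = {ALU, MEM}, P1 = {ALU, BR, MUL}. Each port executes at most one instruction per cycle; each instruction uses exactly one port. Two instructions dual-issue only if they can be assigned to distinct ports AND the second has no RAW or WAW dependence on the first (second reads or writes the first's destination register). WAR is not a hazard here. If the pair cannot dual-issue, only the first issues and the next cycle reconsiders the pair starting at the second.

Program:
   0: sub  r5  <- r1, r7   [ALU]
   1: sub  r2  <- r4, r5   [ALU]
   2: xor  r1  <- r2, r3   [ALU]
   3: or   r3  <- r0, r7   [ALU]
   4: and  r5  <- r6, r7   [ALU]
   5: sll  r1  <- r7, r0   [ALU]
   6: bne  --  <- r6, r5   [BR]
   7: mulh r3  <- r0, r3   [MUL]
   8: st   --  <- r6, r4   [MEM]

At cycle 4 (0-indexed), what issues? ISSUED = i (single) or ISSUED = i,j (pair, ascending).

#0 head=0: sub.ALU i0 RAW r5
#1 head=1: sub.ALU i1 RAW r2
#2 head=2: xor.ALU;or.ALU i2,i3 pair
#3 head=4: and.ALU;sll.ALU i4,i5 pair
#4 head=6: bne.BR i6 no-port BR/MUL
#5 head=7: mulh.MUL;st.MEM i7,i8 pair

ISSUED = 6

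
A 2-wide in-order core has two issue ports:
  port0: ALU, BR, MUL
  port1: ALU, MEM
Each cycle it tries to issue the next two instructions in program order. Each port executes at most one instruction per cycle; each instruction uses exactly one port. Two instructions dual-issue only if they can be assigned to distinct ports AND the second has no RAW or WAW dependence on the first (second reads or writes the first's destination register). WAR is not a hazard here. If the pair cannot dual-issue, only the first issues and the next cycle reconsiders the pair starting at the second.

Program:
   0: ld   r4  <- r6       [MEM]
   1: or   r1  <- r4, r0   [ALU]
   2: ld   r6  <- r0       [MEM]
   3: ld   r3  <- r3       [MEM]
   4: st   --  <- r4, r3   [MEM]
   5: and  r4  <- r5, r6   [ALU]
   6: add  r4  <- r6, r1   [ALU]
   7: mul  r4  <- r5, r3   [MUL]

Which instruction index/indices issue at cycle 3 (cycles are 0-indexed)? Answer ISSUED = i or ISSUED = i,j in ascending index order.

0. ld @i0  | RAW r4
1. or+ld @i1+i2  | pair
2. ld @i3  | no-port MEM/MEM
3. st+and @i4+i5  | pair
4. add @i6  | WAW r4
5. mul @i7  | tail

ISSUED = 4,5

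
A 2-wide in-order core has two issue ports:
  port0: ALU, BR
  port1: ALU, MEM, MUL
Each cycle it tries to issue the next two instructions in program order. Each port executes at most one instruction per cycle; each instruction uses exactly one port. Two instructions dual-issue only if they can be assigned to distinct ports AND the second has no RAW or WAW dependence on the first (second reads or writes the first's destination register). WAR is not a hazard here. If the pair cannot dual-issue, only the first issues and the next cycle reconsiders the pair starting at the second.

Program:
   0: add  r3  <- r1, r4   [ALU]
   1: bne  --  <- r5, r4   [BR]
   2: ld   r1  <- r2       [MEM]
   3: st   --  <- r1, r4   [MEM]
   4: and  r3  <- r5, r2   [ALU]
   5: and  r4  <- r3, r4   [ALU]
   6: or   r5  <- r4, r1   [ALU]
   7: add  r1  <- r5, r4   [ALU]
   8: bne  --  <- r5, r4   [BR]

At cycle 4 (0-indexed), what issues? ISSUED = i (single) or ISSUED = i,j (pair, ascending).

ISSUED = 6

  cy0 -> i0/i1 (add bne) pair
  cy1 -> i2 (ld) no-port MEM/MEM
  cy2 -> i3/i4 (st and) pair
  cy3 -> i5 (and) RAW r4
  cy4 -> i6 (or) RAW r5
  cy5 -> i7/i8 (add bne) pair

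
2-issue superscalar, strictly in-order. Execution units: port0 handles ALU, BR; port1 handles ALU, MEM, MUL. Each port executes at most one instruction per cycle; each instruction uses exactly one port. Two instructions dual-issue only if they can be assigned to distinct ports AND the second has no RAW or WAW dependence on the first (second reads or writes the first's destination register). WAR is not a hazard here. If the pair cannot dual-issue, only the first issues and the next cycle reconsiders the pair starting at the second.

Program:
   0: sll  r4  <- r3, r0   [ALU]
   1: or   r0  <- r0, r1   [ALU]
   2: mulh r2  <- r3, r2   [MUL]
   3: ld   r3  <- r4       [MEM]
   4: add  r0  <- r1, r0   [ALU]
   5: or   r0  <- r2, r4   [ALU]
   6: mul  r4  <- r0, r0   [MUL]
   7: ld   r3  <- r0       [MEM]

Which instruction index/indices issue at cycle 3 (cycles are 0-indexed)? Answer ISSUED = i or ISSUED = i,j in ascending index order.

  cy0 -> i0&i1 (sll/or) pair
  cy1 -> i2 (mulh) no-port MUL/MEM
  cy2 -> i3&i4 (ld/add) pair
  cy3 -> i5 (or) RAW r0
  cy4 -> i6 (mul) no-port MUL/MEM
  cy5 -> i7 (ld) tail

ISSUED = 5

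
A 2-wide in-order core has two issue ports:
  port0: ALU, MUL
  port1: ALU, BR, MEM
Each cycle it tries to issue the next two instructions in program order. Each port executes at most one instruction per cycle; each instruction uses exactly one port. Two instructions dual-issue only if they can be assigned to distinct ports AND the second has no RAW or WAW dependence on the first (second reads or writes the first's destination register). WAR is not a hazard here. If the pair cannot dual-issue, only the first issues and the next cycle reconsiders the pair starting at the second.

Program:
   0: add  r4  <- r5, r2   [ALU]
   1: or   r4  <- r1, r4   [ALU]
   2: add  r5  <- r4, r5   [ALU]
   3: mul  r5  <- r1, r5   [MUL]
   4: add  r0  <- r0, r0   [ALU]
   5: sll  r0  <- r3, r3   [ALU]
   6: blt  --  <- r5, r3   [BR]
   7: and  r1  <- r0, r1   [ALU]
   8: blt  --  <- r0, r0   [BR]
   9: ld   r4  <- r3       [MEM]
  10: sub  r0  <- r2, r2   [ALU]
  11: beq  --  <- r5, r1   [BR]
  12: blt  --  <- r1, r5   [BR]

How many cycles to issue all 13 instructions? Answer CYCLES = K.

CYCLES = 9

0. add.ALU @i0  | RAW+WAW r4
1. or.ALU @i1  | RAW r4
2. add.ALU @i2  | RAW+WAW r5
3. mul.MUL add.ALU @i3/i4  | pair
4. sll.ALU blt.BR @i5/i6  | pair
5. and.ALU blt.BR @i7/i8  | pair
6. ld.MEM sub.ALU @i9/i10  | pair
7. beq.BR @i11  | no-port BR/BR
8. blt.BR @i12  | tail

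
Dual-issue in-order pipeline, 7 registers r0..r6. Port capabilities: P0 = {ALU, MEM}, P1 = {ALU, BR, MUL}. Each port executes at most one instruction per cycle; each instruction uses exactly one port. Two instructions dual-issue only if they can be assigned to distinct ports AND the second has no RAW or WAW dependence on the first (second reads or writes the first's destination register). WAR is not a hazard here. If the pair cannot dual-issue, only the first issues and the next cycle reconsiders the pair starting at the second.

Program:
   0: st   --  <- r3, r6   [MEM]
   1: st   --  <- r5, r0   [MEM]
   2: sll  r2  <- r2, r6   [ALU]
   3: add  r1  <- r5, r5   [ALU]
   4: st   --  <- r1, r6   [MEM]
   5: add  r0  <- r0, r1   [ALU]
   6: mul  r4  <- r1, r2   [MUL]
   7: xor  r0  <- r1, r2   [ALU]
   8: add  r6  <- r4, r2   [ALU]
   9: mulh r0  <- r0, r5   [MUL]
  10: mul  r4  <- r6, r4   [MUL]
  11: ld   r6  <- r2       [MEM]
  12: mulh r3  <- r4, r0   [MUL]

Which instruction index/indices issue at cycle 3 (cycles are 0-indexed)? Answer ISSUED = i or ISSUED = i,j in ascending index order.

#0 head=0: st.MEM i0 no-port MEM/MEM
#1 head=1: st.MEM sll.ALU i1&i2 dual
#2 head=3: add.ALU i3 RAW r1
#3 head=4: st.MEM add.ALU i4&i5 dual
#4 head=6: mul.MUL xor.ALU i6&i7 dual
#5 head=8: add.ALU mulh.MUL i8&i9 dual
#6 head=10: mul.MUL ld.MEM i10&i11 dual
#7 head=12: mulh.MUL i12 tail

ISSUED = 4,5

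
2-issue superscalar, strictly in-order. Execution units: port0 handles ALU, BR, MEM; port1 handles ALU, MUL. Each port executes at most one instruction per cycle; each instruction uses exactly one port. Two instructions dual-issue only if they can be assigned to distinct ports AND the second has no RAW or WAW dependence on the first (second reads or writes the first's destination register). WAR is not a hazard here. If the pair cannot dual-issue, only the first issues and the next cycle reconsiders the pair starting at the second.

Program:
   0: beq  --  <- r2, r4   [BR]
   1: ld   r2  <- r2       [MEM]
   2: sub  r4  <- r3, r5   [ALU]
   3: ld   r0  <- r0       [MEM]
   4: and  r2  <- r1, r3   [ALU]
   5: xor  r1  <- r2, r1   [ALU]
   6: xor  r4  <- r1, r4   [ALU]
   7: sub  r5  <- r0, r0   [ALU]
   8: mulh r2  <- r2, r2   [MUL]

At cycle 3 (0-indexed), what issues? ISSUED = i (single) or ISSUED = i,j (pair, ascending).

0. beq.BR @i0  | no-port BR/MEM
1. ld.MEM/sub.ALU @i1+i2  | pair
2. ld.MEM/and.ALU @i3+i4  | pair
3. xor.ALU @i5  | RAW r1
4. xor.ALU/sub.ALU @i6+i7  | pair
5. mulh.MUL @i8  | tail

ISSUED = 5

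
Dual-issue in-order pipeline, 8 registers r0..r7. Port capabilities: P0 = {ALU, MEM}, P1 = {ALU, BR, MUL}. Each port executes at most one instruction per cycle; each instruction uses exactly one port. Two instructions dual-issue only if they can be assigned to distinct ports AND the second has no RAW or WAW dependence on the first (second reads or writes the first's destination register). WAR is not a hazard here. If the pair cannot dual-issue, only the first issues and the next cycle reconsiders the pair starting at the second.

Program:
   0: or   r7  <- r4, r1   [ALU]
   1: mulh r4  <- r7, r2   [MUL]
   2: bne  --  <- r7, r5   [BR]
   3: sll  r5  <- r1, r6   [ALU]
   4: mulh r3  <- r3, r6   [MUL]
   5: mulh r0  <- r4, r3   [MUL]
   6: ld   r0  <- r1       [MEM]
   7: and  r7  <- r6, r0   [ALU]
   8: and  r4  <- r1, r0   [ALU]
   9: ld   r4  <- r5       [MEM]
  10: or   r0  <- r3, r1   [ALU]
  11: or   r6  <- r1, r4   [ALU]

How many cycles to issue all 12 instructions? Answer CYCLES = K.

CYCLES = 9

c0: i0 or  RAW r7
c1: i1 mulh  no-port MUL/BR
c2: i2,i3 bne;sll  2-wide
c3: i4 mulh  no-port MUL/MUL
c4: i5 mulh  WAW r0
c5: i6 ld  RAW r0
c6: i7,i8 and;and  2-wide
c7: i9,i10 ld;or  2-wide
c8: i11 or  tail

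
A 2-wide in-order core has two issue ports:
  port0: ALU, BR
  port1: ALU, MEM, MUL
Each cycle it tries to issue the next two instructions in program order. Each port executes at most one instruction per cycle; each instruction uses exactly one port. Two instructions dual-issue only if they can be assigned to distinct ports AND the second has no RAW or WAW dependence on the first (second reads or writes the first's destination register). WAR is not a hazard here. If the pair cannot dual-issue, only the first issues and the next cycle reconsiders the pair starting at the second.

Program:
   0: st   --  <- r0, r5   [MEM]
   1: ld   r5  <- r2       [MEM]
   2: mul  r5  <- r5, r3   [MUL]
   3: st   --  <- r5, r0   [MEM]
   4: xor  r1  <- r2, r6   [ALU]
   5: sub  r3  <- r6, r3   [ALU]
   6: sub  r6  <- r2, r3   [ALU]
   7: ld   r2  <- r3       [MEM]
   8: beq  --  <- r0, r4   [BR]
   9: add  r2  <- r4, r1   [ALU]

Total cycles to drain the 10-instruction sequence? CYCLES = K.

CYCLES = 7

#0 head=0: st.MEM i0 no-port MEM/MEM
#1 head=1: ld.MEM i1 no-port MEM/MUL
#2 head=2: mul.MUL i2 no-port MUL/MEM
#3 head=3: st.MEM+xor.ALU i3&i4 pair
#4 head=5: sub.ALU i5 RAW r3
#5 head=6: sub.ALU+ld.MEM i6&i7 pair
#6 head=8: beq.BR+add.ALU i8&i9 pair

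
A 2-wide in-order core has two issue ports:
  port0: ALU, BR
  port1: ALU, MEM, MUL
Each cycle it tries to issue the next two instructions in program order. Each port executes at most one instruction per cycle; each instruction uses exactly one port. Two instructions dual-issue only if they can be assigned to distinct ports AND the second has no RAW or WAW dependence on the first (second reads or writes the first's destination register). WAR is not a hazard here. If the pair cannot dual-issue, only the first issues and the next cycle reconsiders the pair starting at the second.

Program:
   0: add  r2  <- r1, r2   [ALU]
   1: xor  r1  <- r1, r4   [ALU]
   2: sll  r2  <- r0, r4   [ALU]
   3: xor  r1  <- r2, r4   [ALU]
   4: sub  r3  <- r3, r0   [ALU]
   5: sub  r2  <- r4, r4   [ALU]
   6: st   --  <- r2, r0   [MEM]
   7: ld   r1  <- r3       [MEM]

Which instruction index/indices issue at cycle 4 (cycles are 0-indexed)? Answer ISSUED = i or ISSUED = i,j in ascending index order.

ISSUED = 6

  cy0 -> i0+i1 (add;xor) 2-wide
  cy1 -> i2 (sll) RAW r2
  cy2 -> i3+i4 (xor;sub) 2-wide
  cy3 -> i5 (sub) RAW r2
  cy4 -> i6 (st) no-port MEM/MEM
  cy5 -> i7 (ld) tail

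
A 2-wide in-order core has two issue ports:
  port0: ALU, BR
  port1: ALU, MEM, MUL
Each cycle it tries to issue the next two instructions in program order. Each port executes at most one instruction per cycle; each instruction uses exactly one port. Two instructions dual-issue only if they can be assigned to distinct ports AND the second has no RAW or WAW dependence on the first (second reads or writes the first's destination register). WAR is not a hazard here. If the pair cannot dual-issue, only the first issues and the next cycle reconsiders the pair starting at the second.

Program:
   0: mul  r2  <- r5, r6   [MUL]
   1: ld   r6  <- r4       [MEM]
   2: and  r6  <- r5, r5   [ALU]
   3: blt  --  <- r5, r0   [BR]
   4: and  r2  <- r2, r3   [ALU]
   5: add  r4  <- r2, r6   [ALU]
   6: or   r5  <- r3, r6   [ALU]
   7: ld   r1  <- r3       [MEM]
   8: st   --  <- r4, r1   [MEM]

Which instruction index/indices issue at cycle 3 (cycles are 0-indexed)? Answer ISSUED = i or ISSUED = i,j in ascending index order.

[0] i0  mul.MUL  -- no-port MUL/MEM
[1] i1  ld.MEM  -- WAW r6
[2] i2/i3  and.ALU;blt.BR  -- dual
[3] i4  and.ALU  -- RAW r2
[4] i5/i6  add.ALU;or.ALU  -- dual
[5] i7  ld.MEM  -- no-port MEM/MEM
[6] i8  st.MEM  -- tail

ISSUED = 4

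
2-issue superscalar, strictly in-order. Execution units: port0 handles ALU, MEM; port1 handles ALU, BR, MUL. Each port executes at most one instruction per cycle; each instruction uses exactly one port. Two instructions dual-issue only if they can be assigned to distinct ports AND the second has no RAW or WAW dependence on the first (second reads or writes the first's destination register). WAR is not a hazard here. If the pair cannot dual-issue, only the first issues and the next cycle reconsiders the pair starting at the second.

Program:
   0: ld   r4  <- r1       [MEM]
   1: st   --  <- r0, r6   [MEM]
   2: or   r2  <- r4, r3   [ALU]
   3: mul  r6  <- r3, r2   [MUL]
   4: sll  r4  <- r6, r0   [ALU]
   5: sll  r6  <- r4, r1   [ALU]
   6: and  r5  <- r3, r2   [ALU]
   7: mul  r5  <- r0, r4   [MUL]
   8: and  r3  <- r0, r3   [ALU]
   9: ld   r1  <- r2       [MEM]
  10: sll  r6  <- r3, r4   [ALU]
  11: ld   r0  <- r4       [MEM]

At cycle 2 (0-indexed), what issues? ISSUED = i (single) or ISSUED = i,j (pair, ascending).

0. ld @i0  | no-port MEM/MEM
1. st or @i1/i2  | dual
2. mul @i3  | RAW r6
3. sll @i4  | RAW r4
4. sll and @i5/i6  | dual
5. mul and @i7/i8  | dual
6. ld sll @i9/i10  | dual
7. ld @i11  | tail

ISSUED = 3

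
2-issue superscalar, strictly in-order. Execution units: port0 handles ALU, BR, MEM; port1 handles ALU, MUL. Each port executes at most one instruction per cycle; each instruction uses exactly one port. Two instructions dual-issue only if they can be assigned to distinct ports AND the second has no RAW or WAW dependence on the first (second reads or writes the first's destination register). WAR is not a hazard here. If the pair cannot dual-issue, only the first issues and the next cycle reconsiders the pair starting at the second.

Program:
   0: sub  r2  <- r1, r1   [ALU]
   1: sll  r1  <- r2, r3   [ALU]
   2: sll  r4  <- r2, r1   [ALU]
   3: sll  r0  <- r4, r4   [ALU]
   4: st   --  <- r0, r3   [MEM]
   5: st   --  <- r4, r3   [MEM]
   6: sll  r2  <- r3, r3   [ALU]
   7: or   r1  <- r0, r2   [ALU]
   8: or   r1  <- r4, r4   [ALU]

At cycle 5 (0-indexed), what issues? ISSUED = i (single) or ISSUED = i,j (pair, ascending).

ISSUED = 5,6

t=0 i0:sub ; RAW r2
t=1 i1:sll ; RAW r1
t=2 i2:sll ; RAW r4
t=3 i3:sll ; RAW r0
t=4 i4:st ; no-port MEM/MEM
t=5 i5&i6:st sll ; dual
t=6 i7:or ; WAW r1
t=7 i8:or ; tail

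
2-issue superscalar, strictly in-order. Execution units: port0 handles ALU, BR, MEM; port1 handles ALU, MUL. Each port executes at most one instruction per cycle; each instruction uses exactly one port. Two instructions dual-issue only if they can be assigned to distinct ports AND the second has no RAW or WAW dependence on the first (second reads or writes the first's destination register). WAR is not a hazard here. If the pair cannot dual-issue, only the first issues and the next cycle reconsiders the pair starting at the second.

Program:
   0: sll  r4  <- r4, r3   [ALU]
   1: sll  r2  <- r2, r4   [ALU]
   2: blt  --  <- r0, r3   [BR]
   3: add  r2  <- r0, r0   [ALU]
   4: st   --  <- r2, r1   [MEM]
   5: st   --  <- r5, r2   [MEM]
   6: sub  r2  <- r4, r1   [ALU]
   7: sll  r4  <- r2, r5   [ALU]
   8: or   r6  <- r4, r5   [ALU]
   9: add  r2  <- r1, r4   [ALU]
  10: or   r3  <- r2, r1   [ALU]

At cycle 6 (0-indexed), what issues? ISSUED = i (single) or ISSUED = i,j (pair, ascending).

ISSUED = 8,9

  cy0 -> i0 (sll) RAW r4
  cy1 -> i1,i2 (sll+blt) pair
  cy2 -> i3 (add) RAW r2
  cy3 -> i4 (st) no-port MEM/MEM
  cy4 -> i5,i6 (st+sub) pair
  cy5 -> i7 (sll) RAW r4
  cy6 -> i8,i9 (or+add) pair
  cy7 -> i10 (or) tail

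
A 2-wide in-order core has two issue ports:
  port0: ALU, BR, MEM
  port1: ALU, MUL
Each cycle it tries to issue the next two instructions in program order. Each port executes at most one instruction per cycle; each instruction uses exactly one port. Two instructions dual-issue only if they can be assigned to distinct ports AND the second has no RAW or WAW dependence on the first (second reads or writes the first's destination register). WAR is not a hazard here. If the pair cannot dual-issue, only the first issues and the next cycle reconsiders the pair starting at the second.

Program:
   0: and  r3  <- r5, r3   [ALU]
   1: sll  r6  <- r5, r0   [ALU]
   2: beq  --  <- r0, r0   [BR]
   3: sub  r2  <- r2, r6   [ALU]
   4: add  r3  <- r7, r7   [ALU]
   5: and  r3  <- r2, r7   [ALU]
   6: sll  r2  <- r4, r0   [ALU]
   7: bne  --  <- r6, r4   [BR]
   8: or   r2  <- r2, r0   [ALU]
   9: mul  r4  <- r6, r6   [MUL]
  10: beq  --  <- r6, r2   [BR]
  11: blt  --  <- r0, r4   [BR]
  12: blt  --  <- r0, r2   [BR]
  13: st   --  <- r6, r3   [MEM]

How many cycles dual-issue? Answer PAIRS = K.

[0] i0&i1  and+sll  -- dual
[1] i2&i3  beq+sub  -- dual
[2] i4  add  -- WAW r3
[3] i5&i6  and+sll  -- dual
[4] i7&i8  bne+or  -- dual
[5] i9&i10  mul+beq  -- dual
[6] i11  blt  -- no-port BR/BR
[7] i12  blt  -- no-port BR/MEM
[8] i13  st  -- tail

PAIRS = 5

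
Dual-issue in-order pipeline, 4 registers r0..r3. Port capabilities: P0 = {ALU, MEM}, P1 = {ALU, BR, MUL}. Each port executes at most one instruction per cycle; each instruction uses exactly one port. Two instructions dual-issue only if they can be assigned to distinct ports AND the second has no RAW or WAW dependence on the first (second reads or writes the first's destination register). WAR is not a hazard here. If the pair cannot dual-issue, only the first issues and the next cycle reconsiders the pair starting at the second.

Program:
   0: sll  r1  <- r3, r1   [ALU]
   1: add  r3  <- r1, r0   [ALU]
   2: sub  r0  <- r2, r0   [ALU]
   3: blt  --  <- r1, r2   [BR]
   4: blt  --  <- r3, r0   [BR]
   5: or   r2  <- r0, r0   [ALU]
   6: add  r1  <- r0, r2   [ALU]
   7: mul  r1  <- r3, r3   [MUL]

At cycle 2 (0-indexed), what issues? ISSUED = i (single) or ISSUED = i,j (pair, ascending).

ISSUED = 3

[0] i0  sll  -- RAW r1
[1] i1/i2  add sub  -- pair
[2] i3  blt  -- no-port BR/BR
[3] i4/i5  blt or  -- pair
[4] i6  add  -- WAW r1
[5] i7  mul  -- tail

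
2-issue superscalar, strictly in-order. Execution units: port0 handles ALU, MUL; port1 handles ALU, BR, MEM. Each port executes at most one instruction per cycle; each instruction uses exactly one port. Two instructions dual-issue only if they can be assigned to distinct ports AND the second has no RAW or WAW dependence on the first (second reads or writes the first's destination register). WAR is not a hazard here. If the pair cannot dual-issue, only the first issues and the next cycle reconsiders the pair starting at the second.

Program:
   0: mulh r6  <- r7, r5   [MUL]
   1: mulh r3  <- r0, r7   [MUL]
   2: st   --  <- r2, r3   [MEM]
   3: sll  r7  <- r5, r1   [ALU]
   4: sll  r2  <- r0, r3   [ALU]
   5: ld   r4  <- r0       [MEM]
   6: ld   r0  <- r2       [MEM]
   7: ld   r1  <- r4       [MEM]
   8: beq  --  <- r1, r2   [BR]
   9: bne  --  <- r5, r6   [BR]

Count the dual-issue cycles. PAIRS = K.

PAIRS = 2

[0] i0  mulh.MUL  -- no-port MUL/MUL
[1] i1  mulh.MUL  -- RAW r3
[2] i2,i3  st.MEM+sll.ALU  -- 2-wide
[3] i4,i5  sll.ALU+ld.MEM  -- 2-wide
[4] i6  ld.MEM  -- no-port MEM/MEM
[5] i7  ld.MEM  -- no-port MEM/BR
[6] i8  beq.BR  -- no-port BR/BR
[7] i9  bne.BR  -- tail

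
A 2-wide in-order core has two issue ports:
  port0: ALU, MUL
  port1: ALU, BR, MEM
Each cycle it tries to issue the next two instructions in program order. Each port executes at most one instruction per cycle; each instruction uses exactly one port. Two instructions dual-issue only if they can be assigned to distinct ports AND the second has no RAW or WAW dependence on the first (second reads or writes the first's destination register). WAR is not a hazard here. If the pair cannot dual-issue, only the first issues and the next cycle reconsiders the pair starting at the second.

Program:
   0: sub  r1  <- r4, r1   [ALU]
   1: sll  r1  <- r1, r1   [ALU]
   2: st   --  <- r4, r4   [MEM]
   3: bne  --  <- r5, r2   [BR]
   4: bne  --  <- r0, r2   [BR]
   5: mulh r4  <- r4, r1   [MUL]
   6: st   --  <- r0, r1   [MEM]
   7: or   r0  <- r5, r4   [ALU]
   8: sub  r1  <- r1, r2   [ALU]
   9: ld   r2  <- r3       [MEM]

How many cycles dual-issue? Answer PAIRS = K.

c0: i0 sub  RAW+WAW r1
c1: i1/i2 sll;st  2-wide
c2: i3 bne  no-port BR/BR
c3: i4/i5 bne;mulh  2-wide
c4: i6/i7 st;or  2-wide
c5: i8/i9 sub;ld  2-wide

PAIRS = 4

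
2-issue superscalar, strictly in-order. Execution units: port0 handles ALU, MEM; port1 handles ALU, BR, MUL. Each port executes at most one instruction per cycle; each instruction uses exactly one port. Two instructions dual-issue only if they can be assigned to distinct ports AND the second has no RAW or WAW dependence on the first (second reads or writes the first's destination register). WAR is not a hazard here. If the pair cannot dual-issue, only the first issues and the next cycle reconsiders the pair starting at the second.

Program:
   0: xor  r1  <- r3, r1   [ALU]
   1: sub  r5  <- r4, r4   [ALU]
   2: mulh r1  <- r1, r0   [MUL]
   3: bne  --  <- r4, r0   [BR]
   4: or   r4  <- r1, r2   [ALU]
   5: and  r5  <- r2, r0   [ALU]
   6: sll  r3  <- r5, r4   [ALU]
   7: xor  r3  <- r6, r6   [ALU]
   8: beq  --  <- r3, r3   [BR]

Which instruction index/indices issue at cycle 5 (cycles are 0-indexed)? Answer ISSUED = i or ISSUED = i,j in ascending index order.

ISSUED = 7

[0] i0,i1  xor;sub  -- pair
[1] i2  mulh  -- no-port MUL/BR
[2] i3,i4  bne;or  -- pair
[3] i5  and  -- RAW r5
[4] i6  sll  -- WAW r3
[5] i7  xor  -- RAW r3
[6] i8  beq  -- tail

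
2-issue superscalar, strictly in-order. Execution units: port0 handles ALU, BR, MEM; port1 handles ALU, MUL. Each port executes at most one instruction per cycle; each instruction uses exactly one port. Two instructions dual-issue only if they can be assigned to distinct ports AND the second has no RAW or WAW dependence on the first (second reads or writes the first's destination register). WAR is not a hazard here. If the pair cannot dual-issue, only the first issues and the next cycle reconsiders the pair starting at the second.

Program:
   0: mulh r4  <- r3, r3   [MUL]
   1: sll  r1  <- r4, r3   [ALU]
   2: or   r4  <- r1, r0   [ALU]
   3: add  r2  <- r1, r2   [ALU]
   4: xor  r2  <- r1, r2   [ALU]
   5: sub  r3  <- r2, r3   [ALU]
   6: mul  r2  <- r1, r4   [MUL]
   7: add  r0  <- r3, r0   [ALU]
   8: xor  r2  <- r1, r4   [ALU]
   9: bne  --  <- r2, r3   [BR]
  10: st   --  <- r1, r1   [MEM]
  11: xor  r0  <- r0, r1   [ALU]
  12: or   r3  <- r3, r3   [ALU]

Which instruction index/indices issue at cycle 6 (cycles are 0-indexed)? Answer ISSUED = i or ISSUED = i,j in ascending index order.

#0 head=0: mulh.MUL i0 RAW r4
#1 head=1: sll.ALU i1 RAW r1
#2 head=2: or.ALU/add.ALU i2+i3 2-wide
#3 head=4: xor.ALU i4 RAW r2
#4 head=5: sub.ALU/mul.MUL i5+i6 2-wide
#5 head=7: add.ALU/xor.ALU i7+i8 2-wide
#6 head=9: bne.BR i9 no-port BR/MEM
#7 head=10: st.MEM/xor.ALU i10+i11 2-wide
#8 head=12: or.ALU i12 tail

ISSUED = 9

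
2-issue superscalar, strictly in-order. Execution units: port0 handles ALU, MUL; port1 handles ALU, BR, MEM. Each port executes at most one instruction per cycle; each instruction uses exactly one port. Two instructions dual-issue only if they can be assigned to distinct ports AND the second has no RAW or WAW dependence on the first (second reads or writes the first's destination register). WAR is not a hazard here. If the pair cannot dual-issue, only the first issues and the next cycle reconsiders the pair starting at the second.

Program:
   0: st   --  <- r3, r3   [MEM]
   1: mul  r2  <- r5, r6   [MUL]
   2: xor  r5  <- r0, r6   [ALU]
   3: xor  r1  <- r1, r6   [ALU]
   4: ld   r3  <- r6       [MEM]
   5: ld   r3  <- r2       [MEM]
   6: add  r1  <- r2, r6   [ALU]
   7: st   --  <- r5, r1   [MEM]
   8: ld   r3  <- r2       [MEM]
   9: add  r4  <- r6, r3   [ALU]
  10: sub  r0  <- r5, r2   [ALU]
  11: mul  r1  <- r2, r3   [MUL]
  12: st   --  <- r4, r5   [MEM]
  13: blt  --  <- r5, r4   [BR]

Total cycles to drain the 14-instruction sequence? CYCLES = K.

t=0 i0&i1:st;mul ; 2-wide
t=1 i2&i3:xor;xor ; 2-wide
t=2 i4:ld ; no-port MEM/MEM
t=3 i5&i6:ld;add ; 2-wide
t=4 i7:st ; no-port MEM/MEM
t=5 i8:ld ; RAW r3
t=6 i9&i10:add;sub ; 2-wide
t=7 i11&i12:mul;st ; 2-wide
t=8 i13:blt ; tail

CYCLES = 9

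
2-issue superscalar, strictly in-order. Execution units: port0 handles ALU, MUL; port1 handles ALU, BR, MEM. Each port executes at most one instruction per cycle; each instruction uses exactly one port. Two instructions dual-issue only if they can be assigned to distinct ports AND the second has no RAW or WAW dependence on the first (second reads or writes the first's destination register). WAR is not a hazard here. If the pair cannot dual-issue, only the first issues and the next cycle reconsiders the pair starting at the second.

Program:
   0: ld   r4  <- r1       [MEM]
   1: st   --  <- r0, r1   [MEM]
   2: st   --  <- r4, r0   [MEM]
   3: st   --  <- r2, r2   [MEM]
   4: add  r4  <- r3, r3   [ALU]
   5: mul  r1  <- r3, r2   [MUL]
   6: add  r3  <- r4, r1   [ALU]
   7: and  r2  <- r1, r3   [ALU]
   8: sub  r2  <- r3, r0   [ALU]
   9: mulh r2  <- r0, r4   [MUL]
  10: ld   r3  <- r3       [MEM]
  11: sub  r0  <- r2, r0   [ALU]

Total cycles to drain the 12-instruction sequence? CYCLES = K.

  cy0 -> i0 (ld) no-port MEM/MEM
  cy1 -> i1 (st) no-port MEM/MEM
  cy2 -> i2 (st) no-port MEM/MEM
  cy3 -> i3,i4 (st+add) dual
  cy4 -> i5 (mul) RAW r1
  cy5 -> i6 (add) RAW r3
  cy6 -> i7 (and) WAW r2
  cy7 -> i8 (sub) WAW r2
  cy8 -> i9,i10 (mulh+ld) dual
  cy9 -> i11 (sub) tail

CYCLES = 10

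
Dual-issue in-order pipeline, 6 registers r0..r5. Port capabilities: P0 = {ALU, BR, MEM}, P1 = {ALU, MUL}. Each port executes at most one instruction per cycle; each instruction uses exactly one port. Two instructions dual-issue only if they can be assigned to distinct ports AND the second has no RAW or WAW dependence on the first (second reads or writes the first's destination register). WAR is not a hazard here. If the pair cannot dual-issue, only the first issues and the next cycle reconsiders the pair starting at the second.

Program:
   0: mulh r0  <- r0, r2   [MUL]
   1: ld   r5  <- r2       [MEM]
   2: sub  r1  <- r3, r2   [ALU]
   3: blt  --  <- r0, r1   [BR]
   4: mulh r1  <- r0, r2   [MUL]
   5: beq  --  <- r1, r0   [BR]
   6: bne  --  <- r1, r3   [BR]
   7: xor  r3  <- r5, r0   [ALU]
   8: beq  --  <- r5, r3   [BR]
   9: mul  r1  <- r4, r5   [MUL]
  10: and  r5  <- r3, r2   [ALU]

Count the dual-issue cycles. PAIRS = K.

PAIRS = 4

  cy0 -> i0+i1 (mulh;ld) pair
  cy1 -> i2 (sub) RAW r1
  cy2 -> i3+i4 (blt;mulh) pair
  cy3 -> i5 (beq) no-port BR/BR
  cy4 -> i6+i7 (bne;xor) pair
  cy5 -> i8+i9 (beq;mul) pair
  cy6 -> i10 (and) tail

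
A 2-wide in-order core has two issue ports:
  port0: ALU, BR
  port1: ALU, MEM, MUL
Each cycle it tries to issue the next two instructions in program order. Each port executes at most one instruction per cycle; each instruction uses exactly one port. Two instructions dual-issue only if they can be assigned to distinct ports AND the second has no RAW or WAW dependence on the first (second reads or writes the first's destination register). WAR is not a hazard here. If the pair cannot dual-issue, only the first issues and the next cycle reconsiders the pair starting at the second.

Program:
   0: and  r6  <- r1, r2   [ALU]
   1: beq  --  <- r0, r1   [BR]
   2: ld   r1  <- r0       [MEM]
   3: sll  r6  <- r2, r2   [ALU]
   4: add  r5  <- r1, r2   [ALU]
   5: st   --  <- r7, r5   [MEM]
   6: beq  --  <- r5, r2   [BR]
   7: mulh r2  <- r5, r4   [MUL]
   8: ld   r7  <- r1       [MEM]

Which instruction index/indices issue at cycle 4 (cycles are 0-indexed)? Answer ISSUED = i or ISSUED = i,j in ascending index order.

ISSUED = 7

c0: i0&i1 and/beq  2-wide
c1: i2&i3 ld/sll  2-wide
c2: i4 add  RAW r5
c3: i5&i6 st/beq  2-wide
c4: i7 mulh  no-port MUL/MEM
c5: i8 ld  tail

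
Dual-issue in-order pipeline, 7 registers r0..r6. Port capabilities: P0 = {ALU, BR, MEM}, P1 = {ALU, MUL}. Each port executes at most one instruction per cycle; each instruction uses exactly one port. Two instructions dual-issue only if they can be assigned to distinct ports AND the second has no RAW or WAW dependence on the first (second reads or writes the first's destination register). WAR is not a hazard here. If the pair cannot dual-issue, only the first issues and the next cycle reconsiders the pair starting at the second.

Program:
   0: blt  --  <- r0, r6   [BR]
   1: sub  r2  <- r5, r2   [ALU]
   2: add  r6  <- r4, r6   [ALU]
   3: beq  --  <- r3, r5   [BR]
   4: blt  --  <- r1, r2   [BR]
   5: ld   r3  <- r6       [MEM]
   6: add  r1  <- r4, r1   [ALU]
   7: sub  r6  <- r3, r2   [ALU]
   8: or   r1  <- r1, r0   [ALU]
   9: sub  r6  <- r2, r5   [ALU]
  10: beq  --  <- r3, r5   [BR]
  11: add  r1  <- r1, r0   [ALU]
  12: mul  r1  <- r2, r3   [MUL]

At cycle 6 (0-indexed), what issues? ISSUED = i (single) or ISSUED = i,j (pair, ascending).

c0: i0+i1 blt;sub  dual
c1: i2+i3 add;beq  dual
c2: i4 blt  no-port BR/MEM
c3: i5+i6 ld;add  dual
c4: i7+i8 sub;or  dual
c5: i9+i10 sub;beq  dual
c6: i11 add  WAW r1
c7: i12 mul  tail

ISSUED = 11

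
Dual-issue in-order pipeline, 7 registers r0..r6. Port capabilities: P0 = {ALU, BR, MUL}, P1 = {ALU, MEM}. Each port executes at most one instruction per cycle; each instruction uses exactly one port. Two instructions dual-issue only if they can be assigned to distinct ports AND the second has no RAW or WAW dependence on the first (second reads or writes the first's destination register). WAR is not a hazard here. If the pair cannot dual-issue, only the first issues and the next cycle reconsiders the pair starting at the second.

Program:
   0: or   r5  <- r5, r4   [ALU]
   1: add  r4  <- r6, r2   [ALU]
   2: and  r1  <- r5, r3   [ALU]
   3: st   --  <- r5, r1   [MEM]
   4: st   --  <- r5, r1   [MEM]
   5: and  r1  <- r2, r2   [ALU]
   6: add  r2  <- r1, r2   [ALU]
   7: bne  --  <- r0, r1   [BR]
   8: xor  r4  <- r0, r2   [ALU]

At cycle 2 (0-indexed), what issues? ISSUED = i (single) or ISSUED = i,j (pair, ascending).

ISSUED = 3

t=0 i0&i1:or.ALU;add.ALU ; dual
t=1 i2:and.ALU ; RAW r1
t=2 i3:st.MEM ; no-port MEM/MEM
t=3 i4&i5:st.MEM;and.ALU ; dual
t=4 i6&i7:add.ALU;bne.BR ; dual
t=5 i8:xor.ALU ; tail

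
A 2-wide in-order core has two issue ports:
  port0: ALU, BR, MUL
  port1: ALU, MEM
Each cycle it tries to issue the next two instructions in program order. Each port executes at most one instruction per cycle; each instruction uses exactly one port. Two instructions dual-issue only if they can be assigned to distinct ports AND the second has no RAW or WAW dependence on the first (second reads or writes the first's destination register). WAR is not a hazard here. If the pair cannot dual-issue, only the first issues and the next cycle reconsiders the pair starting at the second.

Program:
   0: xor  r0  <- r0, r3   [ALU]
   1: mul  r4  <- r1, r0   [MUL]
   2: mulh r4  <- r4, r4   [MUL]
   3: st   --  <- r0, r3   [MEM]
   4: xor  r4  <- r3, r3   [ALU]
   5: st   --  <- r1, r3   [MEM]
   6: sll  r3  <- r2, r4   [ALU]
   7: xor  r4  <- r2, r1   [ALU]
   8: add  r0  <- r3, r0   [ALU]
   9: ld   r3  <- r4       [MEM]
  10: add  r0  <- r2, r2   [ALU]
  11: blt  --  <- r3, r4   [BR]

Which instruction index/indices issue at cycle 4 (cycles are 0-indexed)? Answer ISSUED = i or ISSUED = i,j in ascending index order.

ISSUED = 6,7

#0 head=0: xor i0 RAW r0
#1 head=1: mul i1 no-port MUL/MUL
#2 head=2: mulh;st i2&i3 dual
#3 head=4: xor;st i4&i5 dual
#4 head=6: sll;xor i6&i7 dual
#5 head=8: add;ld i8&i9 dual
#6 head=10: add;blt i10&i11 dual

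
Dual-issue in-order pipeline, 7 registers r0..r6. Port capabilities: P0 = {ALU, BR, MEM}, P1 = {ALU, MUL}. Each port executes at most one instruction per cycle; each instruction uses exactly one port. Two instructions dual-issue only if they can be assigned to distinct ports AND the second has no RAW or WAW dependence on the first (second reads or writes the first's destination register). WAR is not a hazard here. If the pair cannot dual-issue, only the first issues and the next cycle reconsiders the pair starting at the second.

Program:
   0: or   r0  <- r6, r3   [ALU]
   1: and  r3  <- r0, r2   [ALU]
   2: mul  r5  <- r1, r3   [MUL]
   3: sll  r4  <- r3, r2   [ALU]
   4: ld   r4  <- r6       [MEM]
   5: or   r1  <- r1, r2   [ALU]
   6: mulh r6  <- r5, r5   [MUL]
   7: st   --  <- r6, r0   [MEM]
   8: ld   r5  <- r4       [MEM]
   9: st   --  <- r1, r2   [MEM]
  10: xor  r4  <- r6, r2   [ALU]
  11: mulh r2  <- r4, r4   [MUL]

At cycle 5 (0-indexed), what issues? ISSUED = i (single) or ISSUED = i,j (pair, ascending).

ISSUED = 7

t=0 i0:or.ALU ; RAW r0
t=1 i1:and.ALU ; RAW r3
t=2 i2&i3:mul.MUL;sll.ALU ; dual
t=3 i4&i5:ld.MEM;or.ALU ; dual
t=4 i6:mulh.MUL ; RAW r6
t=5 i7:st.MEM ; no-port MEM/MEM
t=6 i8:ld.MEM ; no-port MEM/MEM
t=7 i9&i10:st.MEM;xor.ALU ; dual
t=8 i11:mulh.MUL ; tail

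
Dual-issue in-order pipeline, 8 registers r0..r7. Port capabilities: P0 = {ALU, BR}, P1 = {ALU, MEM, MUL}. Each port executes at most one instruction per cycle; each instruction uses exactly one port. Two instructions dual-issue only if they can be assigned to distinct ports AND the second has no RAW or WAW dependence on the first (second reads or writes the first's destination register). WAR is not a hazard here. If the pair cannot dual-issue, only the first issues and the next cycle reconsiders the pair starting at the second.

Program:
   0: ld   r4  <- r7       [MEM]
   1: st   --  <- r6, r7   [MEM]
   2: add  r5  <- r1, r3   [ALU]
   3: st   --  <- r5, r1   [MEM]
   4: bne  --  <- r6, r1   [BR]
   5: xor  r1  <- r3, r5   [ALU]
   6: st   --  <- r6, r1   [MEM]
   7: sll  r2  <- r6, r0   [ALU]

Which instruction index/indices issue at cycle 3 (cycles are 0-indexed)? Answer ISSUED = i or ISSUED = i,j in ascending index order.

  cy0 -> i0 (ld.MEM) no-port MEM/MEM
  cy1 -> i1,i2 (st.MEM+add.ALU) dual
  cy2 -> i3,i4 (st.MEM+bne.BR) dual
  cy3 -> i5 (xor.ALU) RAW r1
  cy4 -> i6,i7 (st.MEM+sll.ALU) dual

ISSUED = 5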